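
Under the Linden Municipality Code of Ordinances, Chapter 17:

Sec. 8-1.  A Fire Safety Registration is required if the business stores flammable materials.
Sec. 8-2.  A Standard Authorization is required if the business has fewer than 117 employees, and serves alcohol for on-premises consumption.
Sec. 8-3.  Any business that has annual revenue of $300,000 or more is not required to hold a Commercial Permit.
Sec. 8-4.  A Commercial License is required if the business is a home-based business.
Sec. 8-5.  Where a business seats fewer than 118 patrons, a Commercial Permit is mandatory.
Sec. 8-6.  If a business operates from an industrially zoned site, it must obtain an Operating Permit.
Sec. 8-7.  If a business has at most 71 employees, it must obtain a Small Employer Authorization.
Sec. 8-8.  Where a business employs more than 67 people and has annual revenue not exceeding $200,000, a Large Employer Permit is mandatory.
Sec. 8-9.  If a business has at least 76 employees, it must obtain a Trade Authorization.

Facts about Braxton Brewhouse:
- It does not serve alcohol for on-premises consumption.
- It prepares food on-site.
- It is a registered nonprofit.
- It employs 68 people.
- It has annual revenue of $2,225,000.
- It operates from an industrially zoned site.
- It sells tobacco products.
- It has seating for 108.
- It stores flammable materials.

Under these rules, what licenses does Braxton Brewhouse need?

Sec. 8-1. stores flammable materials → Fire Safety Registration required.
Sec. 8-2. employees 68 < 117; does not serve alcohol for on-premises consumption → Standard Authorization not required.
Sec. 8-3. revenue $2,225,000 ≥ $300,000 → exempt from Commercial Permit.
Sec. 8-4. operates from an industrially zoned site (not: is a home-based business) → Commercial License not required.
Sec. 8-5. seating 108 < 118 → Commercial Permit required.
Sec. 8-6. operates from an industrially zoned site → Operating Permit required.
Sec. 8-7. employees 68 ≤ 71 → Small Employer Authorization required.
Sec. 8-8. employees 68 > 67; revenue $2,225,000 > $200,000 → Large Employer Permit not required.
Sec. 8-9. employees 68 < 76 → Trade Authorization not required.

Fire Safety Registration, Operating Permit, Small Employer Authorization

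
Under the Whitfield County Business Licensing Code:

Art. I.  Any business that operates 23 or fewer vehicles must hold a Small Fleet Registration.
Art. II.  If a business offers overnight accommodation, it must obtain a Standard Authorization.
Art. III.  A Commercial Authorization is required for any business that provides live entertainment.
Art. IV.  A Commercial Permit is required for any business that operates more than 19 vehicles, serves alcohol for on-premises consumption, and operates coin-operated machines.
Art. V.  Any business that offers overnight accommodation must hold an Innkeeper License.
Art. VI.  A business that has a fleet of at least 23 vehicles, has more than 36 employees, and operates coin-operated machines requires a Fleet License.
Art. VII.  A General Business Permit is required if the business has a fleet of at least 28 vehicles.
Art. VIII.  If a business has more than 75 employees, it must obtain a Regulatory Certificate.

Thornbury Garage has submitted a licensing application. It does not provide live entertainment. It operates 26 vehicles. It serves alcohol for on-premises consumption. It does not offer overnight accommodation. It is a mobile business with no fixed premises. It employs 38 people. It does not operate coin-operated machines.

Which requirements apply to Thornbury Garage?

Art. I. vehicles 26 > 23 → Small Fleet Registration not required.
Art. II. does not offer overnight accommodation → Standard Authorization not required.
Art. III. does not provide live entertainment → Commercial Authorization not required.
Art. IV. vehicles 26 > 19; serves alcohol for on-premises consumption; does not operate coin-operated machines → Commercial Permit not required.
Art. V. does not offer overnight accommodation → Innkeeper License not required.
Art. VI. vehicles 26 ≥ 23; employees 38 > 36; does not operate coin-operated machines → Fleet License not required.
Art. VII. vehicles 26 < 28 → General Business Permit not required.
Art. VIII. employees 38 ≤ 75 → Regulatory Certificate not required.

None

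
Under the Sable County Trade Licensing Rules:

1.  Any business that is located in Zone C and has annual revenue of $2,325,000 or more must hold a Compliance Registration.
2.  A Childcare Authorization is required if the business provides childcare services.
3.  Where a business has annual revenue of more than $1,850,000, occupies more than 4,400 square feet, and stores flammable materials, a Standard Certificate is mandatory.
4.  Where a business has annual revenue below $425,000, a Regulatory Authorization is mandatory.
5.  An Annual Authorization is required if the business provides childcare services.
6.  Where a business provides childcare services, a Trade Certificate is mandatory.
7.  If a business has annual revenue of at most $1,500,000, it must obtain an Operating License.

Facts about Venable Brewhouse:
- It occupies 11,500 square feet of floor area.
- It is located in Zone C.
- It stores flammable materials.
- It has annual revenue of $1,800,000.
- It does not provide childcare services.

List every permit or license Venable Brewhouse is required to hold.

None

1. is located in Zone C; revenue $1,800,000 < $2,325,000 → Compliance Registration not required.
2. does not provide childcare services → Childcare Authorization not required.
3. revenue $1,800,000 ≤ $1,850,000; floor area 11,500 square feet > 4,400 square feet; stores flammable materials → Standard Certificate not required.
4. revenue $1,800,000 ≥ $425,000 → Regulatory Authorization not required.
5. does not provide childcare services → Annual Authorization not required.
6. does not provide childcare services → Trade Certificate not required.
7. revenue $1,800,000 > $1,500,000 → Operating License not required.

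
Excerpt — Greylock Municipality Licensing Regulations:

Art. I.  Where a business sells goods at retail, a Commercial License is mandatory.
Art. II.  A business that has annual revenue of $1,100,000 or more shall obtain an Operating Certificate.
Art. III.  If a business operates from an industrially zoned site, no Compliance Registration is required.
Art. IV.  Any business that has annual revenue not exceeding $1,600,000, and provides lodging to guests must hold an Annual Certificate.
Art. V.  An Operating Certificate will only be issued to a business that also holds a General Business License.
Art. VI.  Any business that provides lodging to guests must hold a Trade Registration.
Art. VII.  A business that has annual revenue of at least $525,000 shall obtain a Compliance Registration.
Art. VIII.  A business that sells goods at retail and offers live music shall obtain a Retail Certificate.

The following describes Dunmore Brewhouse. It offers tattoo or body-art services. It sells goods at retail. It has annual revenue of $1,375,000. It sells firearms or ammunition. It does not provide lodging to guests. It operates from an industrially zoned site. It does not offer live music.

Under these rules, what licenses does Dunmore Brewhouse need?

Art. I. sells goods at retail → Commercial License required.
Art. II. revenue $1,375,000 ≥ $1,100,000 → Operating Certificate required.
Art. III. operates from an industrially zoned site → exempt from Compliance Registration.
Art. IV. revenue $1,375,000 ≤ $1,600,000; does not provide lodging to guests → Annual Certificate not required.
Art. V. Operating Certificate is required → General Business License also required.
Art. VI. does not provide lodging to guests → Trade Registration not required.
Art. VII. revenue $1,375,000 ≥ $525,000 → Compliance Registration required.
Art. VIII. sells goods at retail; does not offer live music → Retail Certificate not required.

Commercial License, General Business License, Operating Certificate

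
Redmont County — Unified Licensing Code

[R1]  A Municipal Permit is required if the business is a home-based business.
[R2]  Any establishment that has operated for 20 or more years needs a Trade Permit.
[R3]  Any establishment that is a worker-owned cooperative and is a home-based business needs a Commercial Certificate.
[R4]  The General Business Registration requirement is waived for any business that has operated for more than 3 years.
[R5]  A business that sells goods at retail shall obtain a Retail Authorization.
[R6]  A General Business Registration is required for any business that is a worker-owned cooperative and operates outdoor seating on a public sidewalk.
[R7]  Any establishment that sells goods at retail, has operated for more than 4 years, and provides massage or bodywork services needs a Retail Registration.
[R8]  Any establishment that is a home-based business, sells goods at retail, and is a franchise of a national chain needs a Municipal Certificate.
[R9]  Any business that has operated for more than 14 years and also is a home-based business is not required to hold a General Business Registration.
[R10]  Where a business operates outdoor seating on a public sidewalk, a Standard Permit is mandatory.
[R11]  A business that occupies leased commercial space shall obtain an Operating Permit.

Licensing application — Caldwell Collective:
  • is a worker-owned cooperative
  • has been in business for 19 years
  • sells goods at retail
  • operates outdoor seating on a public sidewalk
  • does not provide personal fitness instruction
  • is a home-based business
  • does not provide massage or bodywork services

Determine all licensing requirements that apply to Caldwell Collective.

Commercial Certificate, Municipal Permit, Retail Authorization, Standard Permit

[R1] is a home-based business → Municipal Permit required.
[R2] years in business 19 < 20 → Trade Permit not required.
[R3] is a worker-owned cooperative; is a home-based business → Commercial Certificate required.
[R4] years in business 19 > 3 → exempt from General Business Registration.
[R5] sells goods at retail → Retail Authorization required.
[R6] is a worker-owned cooperative; operates outdoor seating on a public sidewalk → General Business Registration required.
[R7] sells goods at retail; years in business 19 > 4; does not provide massage or bodywork services → Retail Registration not required.
[R8] is a home-based business; sells goods at retail; is a worker-owned cooperative (not: is a franchise of a national chain) → Municipal Certificate not required.
[R9] years in business 19 > 14; is a home-based business → exempt from General Business Registration.
[R10] operates outdoor seating on a public sidewalk → Standard Permit required.
[R11] is a home-based business (not: occupies leased commercial space) → Operating Permit not required.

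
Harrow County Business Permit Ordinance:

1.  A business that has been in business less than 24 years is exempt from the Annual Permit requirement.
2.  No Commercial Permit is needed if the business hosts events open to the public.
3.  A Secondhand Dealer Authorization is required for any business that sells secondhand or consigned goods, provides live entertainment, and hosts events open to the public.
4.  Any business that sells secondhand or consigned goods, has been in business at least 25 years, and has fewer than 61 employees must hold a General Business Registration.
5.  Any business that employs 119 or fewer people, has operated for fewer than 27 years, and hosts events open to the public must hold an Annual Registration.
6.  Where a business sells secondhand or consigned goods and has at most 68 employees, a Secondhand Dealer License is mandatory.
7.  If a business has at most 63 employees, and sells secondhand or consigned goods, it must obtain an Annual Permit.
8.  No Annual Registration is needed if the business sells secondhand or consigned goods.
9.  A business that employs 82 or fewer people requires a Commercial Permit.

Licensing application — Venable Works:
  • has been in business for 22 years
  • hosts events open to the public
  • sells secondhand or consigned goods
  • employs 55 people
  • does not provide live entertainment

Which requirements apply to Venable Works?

1. years in business 22 < 24 → exempt from Annual Permit.
2. hosts events open to the public → exempt from Commercial Permit.
3. sells secondhand or consigned goods; does not provide live entertainment; hosts events open to the public → Secondhand Dealer Authorization not required.
4. sells secondhand or consigned goods; years in business 22 < 25; employees 55 < 61 → General Business Registration not required.
5. employees 55 ≤ 119; years in business 22 < 27; hosts events open to the public → Annual Registration required.
6. sells secondhand or consigned goods; employees 55 ≤ 68 → Secondhand Dealer License required.
7. employees 55 ≤ 63; sells secondhand or consigned goods → Annual Permit required.
8. sells secondhand or consigned goods → exempt from Annual Registration.
9. employees 55 ≤ 82 → Commercial Permit required.

Secondhand Dealer License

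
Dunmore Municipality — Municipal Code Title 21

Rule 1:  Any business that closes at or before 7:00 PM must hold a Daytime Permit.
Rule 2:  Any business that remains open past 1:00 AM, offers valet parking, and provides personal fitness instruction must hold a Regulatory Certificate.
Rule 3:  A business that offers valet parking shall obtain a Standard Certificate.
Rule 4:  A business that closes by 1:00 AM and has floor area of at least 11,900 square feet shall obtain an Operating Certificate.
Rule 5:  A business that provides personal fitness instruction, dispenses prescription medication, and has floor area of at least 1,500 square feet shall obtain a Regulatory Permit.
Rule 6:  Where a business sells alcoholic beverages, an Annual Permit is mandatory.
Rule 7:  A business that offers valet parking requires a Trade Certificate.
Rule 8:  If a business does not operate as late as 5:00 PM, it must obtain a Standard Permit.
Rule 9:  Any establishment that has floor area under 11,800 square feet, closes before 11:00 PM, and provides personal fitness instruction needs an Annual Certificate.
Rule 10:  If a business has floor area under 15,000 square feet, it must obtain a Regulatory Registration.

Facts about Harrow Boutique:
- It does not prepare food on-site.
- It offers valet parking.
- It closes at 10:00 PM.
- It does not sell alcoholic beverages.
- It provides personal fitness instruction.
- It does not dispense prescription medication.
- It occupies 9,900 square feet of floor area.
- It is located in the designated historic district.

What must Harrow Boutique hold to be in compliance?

Annual Certificate, Regulatory Registration, Standard Certificate, Trade Certificate

Rule 1: closes 10:00 PM, after 7:00 PM → Daytime Permit not required.
Rule 2: closes 10:00 PM, at/before 1:00 AM; offers valet parking; provides personal fitness instruction → Regulatory Certificate not required.
Rule 3: offers valet parking → Standard Certificate required.
Rule 4: closes 10:00 PM, at/before 1:00 AM; floor area 9,900 square feet < 11,900 square feet → Operating Certificate not required.
Rule 5: provides personal fitness instruction; does not dispense prescription medication; floor area 9,900 square feet ≥ 1,500 square feet → Regulatory Permit not required.
Rule 6: does not sell alcoholic beverages → Annual Permit not required.
Rule 7: offers valet parking → Trade Certificate required.
Rule 8: closes 10:00 PM, after 5:00 PM → Standard Permit not required.
Rule 9: floor area 9,900 square feet < 11,800 square feet; closes 10:00 PM, at/before 11:00 PM; provides personal fitness instruction → Annual Certificate required.
Rule 10: floor area 9,900 square feet < 15,000 square feet → Regulatory Registration required.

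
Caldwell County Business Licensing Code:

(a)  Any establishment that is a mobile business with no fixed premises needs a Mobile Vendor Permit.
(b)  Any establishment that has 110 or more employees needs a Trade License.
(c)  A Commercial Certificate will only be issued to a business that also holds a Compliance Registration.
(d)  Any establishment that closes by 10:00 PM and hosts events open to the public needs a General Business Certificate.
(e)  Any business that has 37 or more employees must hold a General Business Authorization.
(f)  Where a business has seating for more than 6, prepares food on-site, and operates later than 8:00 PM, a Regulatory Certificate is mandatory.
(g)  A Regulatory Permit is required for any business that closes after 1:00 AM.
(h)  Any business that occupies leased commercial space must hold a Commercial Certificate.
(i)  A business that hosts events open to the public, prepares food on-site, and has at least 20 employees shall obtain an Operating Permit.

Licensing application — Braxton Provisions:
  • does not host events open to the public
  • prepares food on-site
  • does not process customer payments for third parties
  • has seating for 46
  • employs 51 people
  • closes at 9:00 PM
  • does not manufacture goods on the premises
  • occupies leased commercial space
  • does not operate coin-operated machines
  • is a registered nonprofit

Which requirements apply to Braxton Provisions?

(a) occupies leased commercial space (not: is a mobile business with no fixed premises) → Mobile Vendor Permit not required.
(b) employees 51 < 110 → Trade License not required.
(c) Commercial Certificate is required → Compliance Registration also required.
(d) closes 9:00 PM, at/before 10:00 PM; does not host events open to the public → General Business Certificate not required.
(e) employees 51 ≥ 37 → General Business Authorization required.
(f) seating 46 > 6; prepares food on-site; closes 9:00 PM, after 8:00 PM → Regulatory Certificate required.
(g) closes 9:00 PM, at/before 1:00 AM → Regulatory Permit not required.
(h) occupies leased commercial space → Commercial Certificate required.
(i) does not host events open to the public; prepares food on-site; employees 51 ≥ 20 → Operating Permit not required.

Commercial Certificate, Compliance Registration, General Business Authorization, Regulatory Certificate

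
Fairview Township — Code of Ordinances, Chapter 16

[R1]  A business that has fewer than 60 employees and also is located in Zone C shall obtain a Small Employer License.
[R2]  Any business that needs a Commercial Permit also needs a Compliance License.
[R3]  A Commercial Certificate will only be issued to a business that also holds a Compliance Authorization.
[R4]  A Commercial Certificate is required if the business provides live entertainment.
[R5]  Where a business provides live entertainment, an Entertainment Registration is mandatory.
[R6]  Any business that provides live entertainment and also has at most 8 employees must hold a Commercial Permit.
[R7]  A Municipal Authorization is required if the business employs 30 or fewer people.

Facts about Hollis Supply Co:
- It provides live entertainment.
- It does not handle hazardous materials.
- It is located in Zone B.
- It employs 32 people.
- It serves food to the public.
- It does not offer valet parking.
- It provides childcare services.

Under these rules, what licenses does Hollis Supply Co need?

Commercial Certificate, Compliance Authorization, Entertainment Registration

[R1] employees 32 < 60; is located in Zone B (not: is located in Zone C) → Small Employer License not required.
[R2] Commercial Permit is not required → no effect.
[R3] Commercial Certificate is required → Compliance Authorization also required.
[R4] provides live entertainment → Commercial Certificate required.
[R5] provides live entertainment → Entertainment Registration required.
[R6] provides live entertainment; employees 32 > 8 → Commercial Permit not required.
[R7] employees 32 > 30 → Municipal Authorization not required.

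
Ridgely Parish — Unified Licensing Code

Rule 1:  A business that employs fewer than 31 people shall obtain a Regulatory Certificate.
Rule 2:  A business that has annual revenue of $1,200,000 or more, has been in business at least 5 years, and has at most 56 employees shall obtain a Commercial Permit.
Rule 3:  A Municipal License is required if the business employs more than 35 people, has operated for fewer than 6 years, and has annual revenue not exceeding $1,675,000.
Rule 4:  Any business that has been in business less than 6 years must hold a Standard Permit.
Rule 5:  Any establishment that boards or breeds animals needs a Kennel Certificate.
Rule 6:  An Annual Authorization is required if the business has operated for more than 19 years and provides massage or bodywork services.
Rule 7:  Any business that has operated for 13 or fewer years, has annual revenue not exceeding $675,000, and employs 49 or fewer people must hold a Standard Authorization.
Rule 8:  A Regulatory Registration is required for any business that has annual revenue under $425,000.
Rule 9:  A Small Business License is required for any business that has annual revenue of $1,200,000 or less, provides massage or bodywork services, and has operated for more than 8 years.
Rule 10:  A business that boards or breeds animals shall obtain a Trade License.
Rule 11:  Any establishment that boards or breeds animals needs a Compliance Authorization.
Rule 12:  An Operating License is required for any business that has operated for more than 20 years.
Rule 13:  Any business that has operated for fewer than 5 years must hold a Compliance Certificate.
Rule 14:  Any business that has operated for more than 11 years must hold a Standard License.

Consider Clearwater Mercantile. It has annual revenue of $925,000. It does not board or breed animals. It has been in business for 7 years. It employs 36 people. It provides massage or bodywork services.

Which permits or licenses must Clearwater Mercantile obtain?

Rule 1: employees 36 ≥ 31 → Regulatory Certificate not required.
Rule 2: revenue $925,000 < $1,200,000; years in business 7 ≥ 5; employees 36 ≤ 56 → Commercial Permit not required.
Rule 3: employees 36 > 35; years in business 7 ≥ 6; revenue $925,000 ≤ $1,675,000 → Municipal License not required.
Rule 4: years in business 7 ≥ 6 → Standard Permit not required.
Rule 5: does not board or breed animals → Kennel Certificate not required.
Rule 6: years in business 7 ≤ 19; provides massage or bodywork services → Annual Authorization not required.
Rule 7: years in business 7 ≤ 13; revenue $925,000 > $675,000; employees 36 ≤ 49 → Standard Authorization not required.
Rule 8: revenue $925,000 ≥ $425,000 → Regulatory Registration not required.
Rule 9: revenue $925,000 ≤ $1,200,000; provides massage or bodywork services; years in business 7 ≤ 8 → Small Business License not required.
Rule 10: does not board or breed animals → Trade License not required.
Rule 11: does not board or breed animals → Compliance Authorization not required.
Rule 12: years in business 7 ≤ 20 → Operating License not required.
Rule 13: years in business 7 ≥ 5 → Compliance Certificate not required.
Rule 14: years in business 7 ≤ 11 → Standard License not required.

None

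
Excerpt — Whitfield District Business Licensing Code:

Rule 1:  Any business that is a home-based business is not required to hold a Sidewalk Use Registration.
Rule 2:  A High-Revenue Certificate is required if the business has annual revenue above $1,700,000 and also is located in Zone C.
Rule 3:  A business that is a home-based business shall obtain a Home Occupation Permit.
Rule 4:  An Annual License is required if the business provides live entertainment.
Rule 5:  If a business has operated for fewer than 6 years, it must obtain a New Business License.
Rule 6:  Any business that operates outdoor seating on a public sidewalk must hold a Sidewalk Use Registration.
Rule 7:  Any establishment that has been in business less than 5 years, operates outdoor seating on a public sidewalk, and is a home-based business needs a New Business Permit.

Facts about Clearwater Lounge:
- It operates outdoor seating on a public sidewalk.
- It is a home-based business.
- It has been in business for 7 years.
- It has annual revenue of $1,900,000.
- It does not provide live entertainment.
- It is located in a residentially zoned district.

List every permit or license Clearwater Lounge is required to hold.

Home Occupation Permit

Rule 1: is a home-based business → exempt from Sidewalk Use Registration.
Rule 2: revenue $1,900,000 > $1,700,000; is located in a residentially zoned district (not: is located in Zone C) → High-Revenue Certificate not required.
Rule 3: is a home-based business → Home Occupation Permit required.
Rule 4: does not provide live entertainment → Annual License not required.
Rule 5: years in business 7 ≥ 6 → New Business License not required.
Rule 6: operates outdoor seating on a public sidewalk → Sidewalk Use Registration required.
Rule 7: years in business 7 ≥ 5; operates outdoor seating on a public sidewalk; is a home-based business → New Business Permit not required.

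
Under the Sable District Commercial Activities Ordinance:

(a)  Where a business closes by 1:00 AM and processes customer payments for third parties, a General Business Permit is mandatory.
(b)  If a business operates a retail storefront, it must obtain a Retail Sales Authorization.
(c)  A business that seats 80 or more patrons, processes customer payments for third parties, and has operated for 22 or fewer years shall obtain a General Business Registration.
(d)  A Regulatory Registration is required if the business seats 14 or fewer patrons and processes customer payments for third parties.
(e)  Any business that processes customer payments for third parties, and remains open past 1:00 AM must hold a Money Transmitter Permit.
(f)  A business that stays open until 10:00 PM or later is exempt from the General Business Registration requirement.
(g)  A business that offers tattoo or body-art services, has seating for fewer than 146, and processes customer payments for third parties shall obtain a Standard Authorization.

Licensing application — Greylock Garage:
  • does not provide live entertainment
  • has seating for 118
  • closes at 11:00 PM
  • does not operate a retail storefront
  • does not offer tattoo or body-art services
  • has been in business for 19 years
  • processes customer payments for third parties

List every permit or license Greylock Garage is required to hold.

General Business Permit

(a) closes 11:00 PM, at/before 1:00 AM; processes customer payments for third parties → General Business Permit required.
(b) does not operate a retail storefront → Retail Sales Authorization not required.
(c) seating 118 ≥ 80; processes customer payments for third parties; years in business 19 ≤ 22 → General Business Registration required.
(d) seating 118 > 14; processes customer payments for third parties → Regulatory Registration not required.
(e) processes customer payments for third parties; closes 11:00 PM, at/before 1:00 AM → Money Transmitter Permit not required.
(f) closes 11:00 PM, after 10:00 PM → exempt from General Business Registration.
(g) does not offer tattoo or body-art services; seating 118 < 146; processes customer payments for third parties → Standard Authorization not required.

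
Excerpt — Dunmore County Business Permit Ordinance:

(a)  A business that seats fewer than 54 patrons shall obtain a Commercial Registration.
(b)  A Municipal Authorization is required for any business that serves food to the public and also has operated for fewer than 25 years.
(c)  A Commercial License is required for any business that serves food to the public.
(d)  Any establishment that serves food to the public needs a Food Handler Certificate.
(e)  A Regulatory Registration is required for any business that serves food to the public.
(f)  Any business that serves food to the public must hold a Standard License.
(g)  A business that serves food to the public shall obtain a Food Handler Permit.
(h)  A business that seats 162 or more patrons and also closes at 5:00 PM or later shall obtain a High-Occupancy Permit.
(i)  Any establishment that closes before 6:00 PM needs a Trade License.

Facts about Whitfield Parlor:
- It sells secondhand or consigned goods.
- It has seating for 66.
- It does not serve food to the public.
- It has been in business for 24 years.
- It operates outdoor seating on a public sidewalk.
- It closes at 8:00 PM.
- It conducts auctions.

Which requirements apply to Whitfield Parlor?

(a) seating 66 ≥ 54 → Commercial Registration not required.
(b) does not serve food to the public; years in business 24 < 25 → Municipal Authorization not required.
(c) does not serve food to the public → Commercial License not required.
(d) does not serve food to the public → Food Handler Certificate not required.
(e) does not serve food to the public → Regulatory Registration not required.
(f) does not serve food to the public → Standard License not required.
(g) does not serve food to the public → Food Handler Permit not required.
(h) seating 66 < 162; closes 8:00 PM, after 5:00 PM → High-Occupancy Permit not required.
(i) closes 8:00 PM, after 6:00 PM → Trade License not required.

None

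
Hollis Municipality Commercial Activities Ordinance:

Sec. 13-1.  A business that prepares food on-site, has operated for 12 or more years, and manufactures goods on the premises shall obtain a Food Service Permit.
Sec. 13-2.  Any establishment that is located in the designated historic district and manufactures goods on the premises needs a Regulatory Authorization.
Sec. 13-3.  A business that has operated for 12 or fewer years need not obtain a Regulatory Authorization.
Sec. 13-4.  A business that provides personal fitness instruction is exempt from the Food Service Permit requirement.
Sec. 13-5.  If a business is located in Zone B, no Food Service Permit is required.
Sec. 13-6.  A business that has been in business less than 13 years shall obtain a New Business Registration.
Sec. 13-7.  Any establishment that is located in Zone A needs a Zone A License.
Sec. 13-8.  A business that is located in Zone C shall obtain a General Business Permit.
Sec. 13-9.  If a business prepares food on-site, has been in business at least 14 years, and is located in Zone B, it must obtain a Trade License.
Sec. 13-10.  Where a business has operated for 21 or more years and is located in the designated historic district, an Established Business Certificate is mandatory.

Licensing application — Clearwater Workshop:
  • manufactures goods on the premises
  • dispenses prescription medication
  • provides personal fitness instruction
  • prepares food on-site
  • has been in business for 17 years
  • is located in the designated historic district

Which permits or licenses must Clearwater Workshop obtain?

Sec. 13-1. prepares food on-site; years in business 17 ≥ 12; manufactures goods on the premises → Food Service Permit required.
Sec. 13-2. is located in the designated historic district; manufactures goods on the premises → Regulatory Authorization required.
Sec. 13-3. years in business 17 > 12 → Regulatory Authorization exemption does not apply.
Sec. 13-4. provides personal fitness instruction → exempt from Food Service Permit.
Sec. 13-5. is located in the designated historic district (not: is located in Zone B) → Food Service Permit exemption does not apply.
Sec. 13-6. years in business 17 ≥ 13 → New Business Registration not required.
Sec. 13-7. is located in the designated historic district (not: is located in Zone A) → Zone A License not required.
Sec. 13-8. is located in the designated historic district (not: is located in Zone C) → General Business Permit not required.
Sec. 13-9. prepares food on-site; years in business 17 ≥ 14; is located in the designated historic district (not: is located in Zone B) → Trade License not required.
Sec. 13-10. years in business 17 < 21; is located in the designated historic district → Established Business Certificate not required.

Regulatory Authorization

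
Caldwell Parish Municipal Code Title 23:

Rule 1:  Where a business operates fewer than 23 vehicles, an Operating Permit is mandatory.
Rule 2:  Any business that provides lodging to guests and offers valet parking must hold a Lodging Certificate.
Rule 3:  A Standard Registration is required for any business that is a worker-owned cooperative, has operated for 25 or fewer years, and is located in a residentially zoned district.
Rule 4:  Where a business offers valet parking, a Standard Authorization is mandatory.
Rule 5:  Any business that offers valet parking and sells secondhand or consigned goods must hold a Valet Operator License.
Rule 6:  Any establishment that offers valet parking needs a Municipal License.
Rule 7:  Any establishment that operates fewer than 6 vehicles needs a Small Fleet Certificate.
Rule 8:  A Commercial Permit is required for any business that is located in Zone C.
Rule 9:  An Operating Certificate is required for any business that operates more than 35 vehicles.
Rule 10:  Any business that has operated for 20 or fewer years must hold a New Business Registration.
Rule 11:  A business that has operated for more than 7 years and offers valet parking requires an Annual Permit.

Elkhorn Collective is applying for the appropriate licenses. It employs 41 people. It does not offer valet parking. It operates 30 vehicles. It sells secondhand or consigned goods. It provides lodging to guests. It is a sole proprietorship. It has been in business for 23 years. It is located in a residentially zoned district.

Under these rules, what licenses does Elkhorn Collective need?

None

Rule 1: vehicles 30 ≥ 23 → Operating Permit not required.
Rule 2: provides lodging to guests; does not offer valet parking → Lodging Certificate not required.
Rule 3: is a sole proprietorship (not: is a worker-owned cooperative); years in business 23 ≤ 25; is located in a residentially zoned district → Standard Registration not required.
Rule 4: does not offer valet parking → Standard Authorization not required.
Rule 5: does not offer valet parking; sells secondhand or consigned goods → Valet Operator License not required.
Rule 6: does not offer valet parking → Municipal License not required.
Rule 7: vehicles 30 ≥ 6 → Small Fleet Certificate not required.
Rule 8: is located in a residentially zoned district (not: is located in Zone C) → Commercial Permit not required.
Rule 9: vehicles 30 ≤ 35 → Operating Certificate not required.
Rule 10: years in business 23 > 20 → New Business Registration not required.
Rule 11: years in business 23 > 7; does not offer valet parking → Annual Permit not required.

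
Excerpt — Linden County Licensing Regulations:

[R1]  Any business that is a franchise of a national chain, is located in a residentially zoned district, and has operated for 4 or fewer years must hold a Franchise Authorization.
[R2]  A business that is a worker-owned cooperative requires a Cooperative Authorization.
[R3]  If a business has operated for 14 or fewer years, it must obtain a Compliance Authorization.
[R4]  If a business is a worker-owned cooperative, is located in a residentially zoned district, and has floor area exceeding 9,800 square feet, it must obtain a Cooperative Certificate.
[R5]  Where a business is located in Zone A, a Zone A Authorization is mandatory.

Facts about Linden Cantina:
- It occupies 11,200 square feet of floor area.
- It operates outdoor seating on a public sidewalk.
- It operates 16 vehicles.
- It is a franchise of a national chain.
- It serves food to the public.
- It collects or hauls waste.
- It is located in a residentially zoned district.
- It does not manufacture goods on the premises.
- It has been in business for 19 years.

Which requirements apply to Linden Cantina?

None

[R1] is a franchise of a national chain; is located in a residentially zoned district; years in business 19 > 4 → Franchise Authorization not required.
[R2] is a franchise of a national chain (not: is a worker-owned cooperative) → Cooperative Authorization not required.
[R3] years in business 19 > 14 → Compliance Authorization not required.
[R4] is a franchise of a national chain (not: is a worker-owned cooperative); is located in a residentially zoned district; floor area 11,200 square feet > 9,800 square feet → Cooperative Certificate not required.
[R5] is located in a residentially zoned district (not: is located in Zone A) → Zone A Authorization not required.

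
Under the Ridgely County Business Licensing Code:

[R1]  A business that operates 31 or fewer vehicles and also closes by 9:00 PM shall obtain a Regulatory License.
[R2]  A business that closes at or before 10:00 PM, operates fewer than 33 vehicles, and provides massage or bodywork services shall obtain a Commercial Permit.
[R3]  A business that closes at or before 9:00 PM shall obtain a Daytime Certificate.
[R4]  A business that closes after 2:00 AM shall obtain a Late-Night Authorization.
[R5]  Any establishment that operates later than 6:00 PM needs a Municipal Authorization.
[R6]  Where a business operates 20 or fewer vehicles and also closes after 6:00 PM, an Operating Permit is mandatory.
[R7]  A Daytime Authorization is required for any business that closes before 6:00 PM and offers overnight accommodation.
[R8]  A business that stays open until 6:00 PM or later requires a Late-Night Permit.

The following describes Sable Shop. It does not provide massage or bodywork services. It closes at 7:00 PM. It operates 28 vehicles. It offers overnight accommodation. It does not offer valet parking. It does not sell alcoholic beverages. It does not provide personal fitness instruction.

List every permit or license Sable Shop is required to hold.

[R1] vehicles 28 ≤ 31; closes 7:00 PM, at/before 9:00 PM → Regulatory License required.
[R2] closes 7:00 PM, at/before 10:00 PM; vehicles 28 < 33; does not provide massage or bodywork services → Commercial Permit not required.
[R3] closes 7:00 PM, at/before 9:00 PM → Daytime Certificate required.
[R4] closes 7:00 PM, at/before 2:00 AM → Late-Night Authorization not required.
[R5] closes 7:00 PM, after 6:00 PM → Municipal Authorization required.
[R6] vehicles 28 > 20; closes 7:00 PM, after 6:00 PM → Operating Permit not required.
[R7] closes 7:00 PM, after 6:00 PM; offers overnight accommodation → Daytime Authorization not required.
[R8] closes 7:00 PM, after 6:00 PM → Late-Night Permit required.

Daytime Certificate, Late-Night Permit, Municipal Authorization, Regulatory License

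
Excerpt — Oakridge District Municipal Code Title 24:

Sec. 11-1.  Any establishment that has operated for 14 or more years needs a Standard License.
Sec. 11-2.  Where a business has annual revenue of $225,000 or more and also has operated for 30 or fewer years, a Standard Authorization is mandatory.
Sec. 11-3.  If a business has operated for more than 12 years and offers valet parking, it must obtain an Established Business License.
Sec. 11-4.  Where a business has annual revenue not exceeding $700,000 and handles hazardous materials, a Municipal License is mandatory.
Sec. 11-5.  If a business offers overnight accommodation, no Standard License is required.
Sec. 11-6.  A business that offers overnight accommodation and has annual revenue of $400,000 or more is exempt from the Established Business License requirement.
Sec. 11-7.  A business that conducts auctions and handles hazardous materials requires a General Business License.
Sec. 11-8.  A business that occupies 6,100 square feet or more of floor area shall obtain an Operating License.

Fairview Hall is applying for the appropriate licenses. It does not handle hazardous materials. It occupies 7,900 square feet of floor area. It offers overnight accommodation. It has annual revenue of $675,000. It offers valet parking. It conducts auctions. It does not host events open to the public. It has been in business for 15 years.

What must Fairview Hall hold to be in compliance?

Sec. 11-1. years in business 15 ≥ 14 → Standard License required.
Sec. 11-2. revenue $675,000 ≥ $225,000; years in business 15 ≤ 30 → Standard Authorization required.
Sec. 11-3. years in business 15 > 12; offers valet parking → Established Business License required.
Sec. 11-4. revenue $675,000 ≤ $700,000; does not handle hazardous materials → Municipal License not required.
Sec. 11-5. offers overnight accommodation → exempt from Standard License.
Sec. 11-6. offers overnight accommodation; revenue $675,000 ≥ $400,000 → exempt from Established Business License.
Sec. 11-7. conducts auctions; does not handle hazardous materials → General Business License not required.
Sec. 11-8. floor area 7,900 square feet ≥ 6,100 square feet → Operating License required.

Operating License, Standard Authorization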